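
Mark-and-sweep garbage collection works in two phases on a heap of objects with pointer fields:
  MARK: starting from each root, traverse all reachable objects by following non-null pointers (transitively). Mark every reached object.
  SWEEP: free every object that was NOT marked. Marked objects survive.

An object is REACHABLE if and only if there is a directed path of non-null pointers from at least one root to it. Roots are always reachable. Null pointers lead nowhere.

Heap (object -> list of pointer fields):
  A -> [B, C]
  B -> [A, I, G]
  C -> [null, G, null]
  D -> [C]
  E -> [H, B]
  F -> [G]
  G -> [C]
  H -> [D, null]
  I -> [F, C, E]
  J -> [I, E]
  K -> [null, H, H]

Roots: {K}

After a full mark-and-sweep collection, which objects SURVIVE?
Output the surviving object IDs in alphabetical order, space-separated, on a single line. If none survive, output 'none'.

Answer: C D G H K

Derivation:
Roots: K
Mark K: refs=null H H, marked=K
Mark H: refs=D null, marked=H K
Mark D: refs=C, marked=D H K
Mark C: refs=null G null, marked=C D H K
Mark G: refs=C, marked=C D G H K
Unmarked (collected): A B E F I J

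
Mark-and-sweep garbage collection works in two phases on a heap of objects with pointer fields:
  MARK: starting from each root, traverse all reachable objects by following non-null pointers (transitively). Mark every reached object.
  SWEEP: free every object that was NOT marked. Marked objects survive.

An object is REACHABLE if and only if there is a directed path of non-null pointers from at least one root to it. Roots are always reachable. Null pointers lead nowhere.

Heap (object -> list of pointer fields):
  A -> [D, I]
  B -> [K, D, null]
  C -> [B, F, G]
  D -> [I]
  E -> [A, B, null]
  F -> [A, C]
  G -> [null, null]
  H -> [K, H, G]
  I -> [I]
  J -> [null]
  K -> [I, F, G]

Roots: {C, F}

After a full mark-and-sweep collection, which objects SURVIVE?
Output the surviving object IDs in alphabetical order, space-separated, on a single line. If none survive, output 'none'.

Roots: C F
Mark C: refs=B F G, marked=C
Mark F: refs=A C, marked=C F
Mark B: refs=K D null, marked=B C F
Mark G: refs=null null, marked=B C F G
Mark A: refs=D I, marked=A B C F G
Mark K: refs=I F G, marked=A B C F G K
Mark D: refs=I, marked=A B C D F G K
Mark I: refs=I, marked=A B C D F G I K
Unmarked (collected): E H J

Answer: A B C D F G I K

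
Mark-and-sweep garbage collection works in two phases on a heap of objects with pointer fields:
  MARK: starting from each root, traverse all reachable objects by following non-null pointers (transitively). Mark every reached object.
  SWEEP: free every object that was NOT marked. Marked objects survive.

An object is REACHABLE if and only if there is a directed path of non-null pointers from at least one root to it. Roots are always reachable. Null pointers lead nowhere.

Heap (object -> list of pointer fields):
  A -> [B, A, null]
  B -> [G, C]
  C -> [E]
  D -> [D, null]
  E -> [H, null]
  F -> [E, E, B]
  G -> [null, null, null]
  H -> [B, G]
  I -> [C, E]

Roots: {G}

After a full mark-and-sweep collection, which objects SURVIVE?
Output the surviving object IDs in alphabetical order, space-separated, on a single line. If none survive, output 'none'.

Answer: G

Derivation:
Roots: G
Mark G: refs=null null null, marked=G
Unmarked (collected): A B C D E F H I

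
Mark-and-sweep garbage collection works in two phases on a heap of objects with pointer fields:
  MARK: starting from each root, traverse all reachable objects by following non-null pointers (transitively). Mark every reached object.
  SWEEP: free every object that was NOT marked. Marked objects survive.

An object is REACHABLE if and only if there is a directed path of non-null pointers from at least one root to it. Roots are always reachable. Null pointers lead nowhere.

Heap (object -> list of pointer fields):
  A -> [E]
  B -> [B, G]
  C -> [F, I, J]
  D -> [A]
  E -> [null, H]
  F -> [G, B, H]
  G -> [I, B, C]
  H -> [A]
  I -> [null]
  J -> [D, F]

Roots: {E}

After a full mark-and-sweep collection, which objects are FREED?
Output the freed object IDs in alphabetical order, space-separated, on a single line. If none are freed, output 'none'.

Roots: E
Mark E: refs=null H, marked=E
Mark H: refs=A, marked=E H
Mark A: refs=E, marked=A E H
Unmarked (collected): B C D F G I J

Answer: B C D F G I J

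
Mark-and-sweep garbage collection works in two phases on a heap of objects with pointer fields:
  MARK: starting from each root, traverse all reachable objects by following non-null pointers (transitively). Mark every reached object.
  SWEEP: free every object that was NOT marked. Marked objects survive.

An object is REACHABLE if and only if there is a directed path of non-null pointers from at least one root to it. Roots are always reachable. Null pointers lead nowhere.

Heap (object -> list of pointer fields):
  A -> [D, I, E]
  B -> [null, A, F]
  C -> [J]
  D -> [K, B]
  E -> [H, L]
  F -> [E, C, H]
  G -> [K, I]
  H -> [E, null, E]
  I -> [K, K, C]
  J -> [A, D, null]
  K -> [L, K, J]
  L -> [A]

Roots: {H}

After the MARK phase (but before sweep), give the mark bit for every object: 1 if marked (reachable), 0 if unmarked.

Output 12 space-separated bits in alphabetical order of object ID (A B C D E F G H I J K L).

Answer: 1 1 1 1 1 1 0 1 1 1 1 1

Derivation:
Roots: H
Mark H: refs=E null E, marked=H
Mark E: refs=H L, marked=E H
Mark L: refs=A, marked=E H L
Mark A: refs=D I E, marked=A E H L
Mark D: refs=K B, marked=A D E H L
Mark I: refs=K K C, marked=A D E H I L
Mark K: refs=L K J, marked=A D E H I K L
Mark B: refs=null A F, marked=A B D E H I K L
Mark C: refs=J, marked=A B C D E H I K L
Mark J: refs=A D null, marked=A B C D E H I J K L
Mark F: refs=E C H, marked=A B C D E F H I J K L
Unmarked (collected): G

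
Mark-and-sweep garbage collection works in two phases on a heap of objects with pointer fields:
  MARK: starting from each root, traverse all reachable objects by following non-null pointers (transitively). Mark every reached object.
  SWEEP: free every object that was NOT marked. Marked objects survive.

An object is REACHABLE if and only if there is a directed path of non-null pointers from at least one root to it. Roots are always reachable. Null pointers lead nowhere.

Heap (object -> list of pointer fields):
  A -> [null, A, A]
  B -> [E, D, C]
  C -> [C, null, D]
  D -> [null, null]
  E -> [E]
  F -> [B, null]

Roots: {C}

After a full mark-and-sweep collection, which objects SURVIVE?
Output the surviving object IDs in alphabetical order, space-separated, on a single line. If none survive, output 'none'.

Roots: C
Mark C: refs=C null D, marked=C
Mark D: refs=null null, marked=C D
Unmarked (collected): A B E F

Answer: C D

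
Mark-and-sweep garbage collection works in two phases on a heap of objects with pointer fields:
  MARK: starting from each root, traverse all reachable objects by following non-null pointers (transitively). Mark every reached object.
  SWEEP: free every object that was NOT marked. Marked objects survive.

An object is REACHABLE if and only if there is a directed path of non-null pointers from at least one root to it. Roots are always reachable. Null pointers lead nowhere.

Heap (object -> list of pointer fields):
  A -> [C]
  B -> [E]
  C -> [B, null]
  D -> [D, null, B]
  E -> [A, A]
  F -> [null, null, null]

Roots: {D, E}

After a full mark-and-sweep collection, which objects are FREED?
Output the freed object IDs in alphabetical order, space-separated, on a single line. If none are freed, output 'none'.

Answer: F

Derivation:
Roots: D E
Mark D: refs=D null B, marked=D
Mark E: refs=A A, marked=D E
Mark B: refs=E, marked=B D E
Mark A: refs=C, marked=A B D E
Mark C: refs=B null, marked=A B C D E
Unmarked (collected): F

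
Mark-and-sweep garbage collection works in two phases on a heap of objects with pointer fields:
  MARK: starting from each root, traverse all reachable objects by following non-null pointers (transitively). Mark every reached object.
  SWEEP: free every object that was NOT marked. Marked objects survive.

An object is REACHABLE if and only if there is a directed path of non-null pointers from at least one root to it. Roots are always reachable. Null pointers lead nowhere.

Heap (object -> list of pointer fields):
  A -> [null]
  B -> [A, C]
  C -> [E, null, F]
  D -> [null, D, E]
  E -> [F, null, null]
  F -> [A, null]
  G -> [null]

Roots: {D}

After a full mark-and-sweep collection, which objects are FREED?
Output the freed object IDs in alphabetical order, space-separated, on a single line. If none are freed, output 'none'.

Answer: B C G

Derivation:
Roots: D
Mark D: refs=null D E, marked=D
Mark E: refs=F null null, marked=D E
Mark F: refs=A null, marked=D E F
Mark A: refs=null, marked=A D E F
Unmarked (collected): B C G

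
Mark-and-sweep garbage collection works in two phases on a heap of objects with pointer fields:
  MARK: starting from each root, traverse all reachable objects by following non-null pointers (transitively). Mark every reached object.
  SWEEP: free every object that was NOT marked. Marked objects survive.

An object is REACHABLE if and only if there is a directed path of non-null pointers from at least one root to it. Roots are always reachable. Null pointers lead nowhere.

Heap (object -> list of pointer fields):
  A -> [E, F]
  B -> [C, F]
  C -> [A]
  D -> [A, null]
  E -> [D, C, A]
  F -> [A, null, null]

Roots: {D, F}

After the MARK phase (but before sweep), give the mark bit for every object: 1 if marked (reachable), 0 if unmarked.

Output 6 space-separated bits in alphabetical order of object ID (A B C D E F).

Answer: 1 0 1 1 1 1

Derivation:
Roots: D F
Mark D: refs=A null, marked=D
Mark F: refs=A null null, marked=D F
Mark A: refs=E F, marked=A D F
Mark E: refs=D C A, marked=A D E F
Mark C: refs=A, marked=A C D E F
Unmarked (collected): B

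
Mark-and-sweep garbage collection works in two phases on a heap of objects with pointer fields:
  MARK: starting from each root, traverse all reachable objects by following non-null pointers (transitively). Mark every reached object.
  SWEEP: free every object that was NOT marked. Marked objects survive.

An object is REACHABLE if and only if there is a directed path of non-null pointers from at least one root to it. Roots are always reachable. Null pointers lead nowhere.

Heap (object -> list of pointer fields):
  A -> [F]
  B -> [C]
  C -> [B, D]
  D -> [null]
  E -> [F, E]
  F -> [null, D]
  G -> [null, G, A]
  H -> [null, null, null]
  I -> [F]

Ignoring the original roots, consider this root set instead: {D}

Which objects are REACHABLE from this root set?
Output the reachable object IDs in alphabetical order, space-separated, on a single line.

Roots: D
Mark D: refs=null, marked=D
Unmarked (collected): A B C E F G H I

Answer: D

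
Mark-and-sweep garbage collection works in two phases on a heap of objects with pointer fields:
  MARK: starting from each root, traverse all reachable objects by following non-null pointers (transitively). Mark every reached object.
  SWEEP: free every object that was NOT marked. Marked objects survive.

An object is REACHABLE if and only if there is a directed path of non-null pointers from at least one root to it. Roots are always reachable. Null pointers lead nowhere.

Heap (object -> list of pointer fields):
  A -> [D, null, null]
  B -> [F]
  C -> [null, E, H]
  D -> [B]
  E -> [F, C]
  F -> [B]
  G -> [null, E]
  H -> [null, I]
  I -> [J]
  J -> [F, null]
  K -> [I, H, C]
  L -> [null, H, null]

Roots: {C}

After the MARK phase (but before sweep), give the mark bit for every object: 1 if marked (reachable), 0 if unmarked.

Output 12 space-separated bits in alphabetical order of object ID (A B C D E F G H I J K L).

Roots: C
Mark C: refs=null E H, marked=C
Mark E: refs=F C, marked=C E
Mark H: refs=null I, marked=C E H
Mark F: refs=B, marked=C E F H
Mark I: refs=J, marked=C E F H I
Mark B: refs=F, marked=B C E F H I
Mark J: refs=F null, marked=B C E F H I J
Unmarked (collected): A D G K L

Answer: 0 1 1 0 1 1 0 1 1 1 0 0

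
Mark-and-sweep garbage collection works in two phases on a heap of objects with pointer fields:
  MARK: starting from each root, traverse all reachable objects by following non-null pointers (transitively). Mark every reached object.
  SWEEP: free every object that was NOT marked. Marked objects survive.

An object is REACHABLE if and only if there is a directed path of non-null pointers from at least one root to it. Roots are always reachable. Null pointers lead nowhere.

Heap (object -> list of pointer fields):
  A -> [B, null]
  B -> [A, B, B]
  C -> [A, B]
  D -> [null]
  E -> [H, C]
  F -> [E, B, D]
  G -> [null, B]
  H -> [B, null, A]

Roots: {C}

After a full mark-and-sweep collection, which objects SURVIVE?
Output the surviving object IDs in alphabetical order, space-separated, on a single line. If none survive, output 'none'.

Roots: C
Mark C: refs=A B, marked=C
Mark A: refs=B null, marked=A C
Mark B: refs=A B B, marked=A B C
Unmarked (collected): D E F G H

Answer: A B C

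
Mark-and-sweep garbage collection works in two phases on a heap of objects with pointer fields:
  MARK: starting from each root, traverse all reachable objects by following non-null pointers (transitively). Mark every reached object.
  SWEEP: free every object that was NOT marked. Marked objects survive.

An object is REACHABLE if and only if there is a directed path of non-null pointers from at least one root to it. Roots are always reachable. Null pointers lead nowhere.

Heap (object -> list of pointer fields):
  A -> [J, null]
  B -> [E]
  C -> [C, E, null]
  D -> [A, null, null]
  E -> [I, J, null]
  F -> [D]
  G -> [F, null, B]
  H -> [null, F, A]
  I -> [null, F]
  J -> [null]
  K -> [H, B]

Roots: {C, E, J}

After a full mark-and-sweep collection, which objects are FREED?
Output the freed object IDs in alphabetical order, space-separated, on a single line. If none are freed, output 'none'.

Roots: C E J
Mark C: refs=C E null, marked=C
Mark E: refs=I J null, marked=C E
Mark J: refs=null, marked=C E J
Mark I: refs=null F, marked=C E I J
Mark F: refs=D, marked=C E F I J
Mark D: refs=A null null, marked=C D E F I J
Mark A: refs=J null, marked=A C D E F I J
Unmarked (collected): B G H K

Answer: B G H K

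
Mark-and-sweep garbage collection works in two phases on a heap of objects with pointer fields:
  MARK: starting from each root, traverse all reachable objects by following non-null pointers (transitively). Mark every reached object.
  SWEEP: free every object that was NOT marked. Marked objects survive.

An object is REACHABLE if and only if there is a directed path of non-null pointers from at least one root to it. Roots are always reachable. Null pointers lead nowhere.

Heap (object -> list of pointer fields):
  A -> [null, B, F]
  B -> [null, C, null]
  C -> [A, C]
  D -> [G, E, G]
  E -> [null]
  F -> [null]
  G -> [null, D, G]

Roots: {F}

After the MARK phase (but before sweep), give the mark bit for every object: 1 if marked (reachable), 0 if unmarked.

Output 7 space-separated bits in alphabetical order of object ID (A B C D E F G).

Roots: F
Mark F: refs=null, marked=F
Unmarked (collected): A B C D E G

Answer: 0 0 0 0 0 1 0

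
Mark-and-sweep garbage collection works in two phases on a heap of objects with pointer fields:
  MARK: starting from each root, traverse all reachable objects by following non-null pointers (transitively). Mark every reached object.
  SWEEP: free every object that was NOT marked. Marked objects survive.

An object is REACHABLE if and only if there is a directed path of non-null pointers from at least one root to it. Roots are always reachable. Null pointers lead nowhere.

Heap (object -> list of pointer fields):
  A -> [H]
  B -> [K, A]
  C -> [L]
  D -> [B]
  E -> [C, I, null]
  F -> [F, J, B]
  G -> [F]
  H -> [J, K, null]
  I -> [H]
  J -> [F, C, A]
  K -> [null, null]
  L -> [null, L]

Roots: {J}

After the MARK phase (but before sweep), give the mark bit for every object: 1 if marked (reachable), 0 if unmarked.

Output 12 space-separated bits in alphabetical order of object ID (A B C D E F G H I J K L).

Answer: 1 1 1 0 0 1 0 1 0 1 1 1

Derivation:
Roots: J
Mark J: refs=F C A, marked=J
Mark F: refs=F J B, marked=F J
Mark C: refs=L, marked=C F J
Mark A: refs=H, marked=A C F J
Mark B: refs=K A, marked=A B C F J
Mark L: refs=null L, marked=A B C F J L
Mark H: refs=J K null, marked=A B C F H J L
Mark K: refs=null null, marked=A B C F H J K L
Unmarked (collected): D E G I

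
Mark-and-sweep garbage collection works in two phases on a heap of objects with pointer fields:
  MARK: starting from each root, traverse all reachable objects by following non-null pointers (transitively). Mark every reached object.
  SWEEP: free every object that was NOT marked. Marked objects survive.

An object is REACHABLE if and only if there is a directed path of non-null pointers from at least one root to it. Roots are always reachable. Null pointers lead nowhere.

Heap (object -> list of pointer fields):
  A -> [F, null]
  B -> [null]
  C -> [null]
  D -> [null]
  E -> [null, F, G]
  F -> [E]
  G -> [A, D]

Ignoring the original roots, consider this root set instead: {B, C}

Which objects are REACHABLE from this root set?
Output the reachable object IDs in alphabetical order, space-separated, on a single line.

Roots: B C
Mark B: refs=null, marked=B
Mark C: refs=null, marked=B C
Unmarked (collected): A D E F G

Answer: B C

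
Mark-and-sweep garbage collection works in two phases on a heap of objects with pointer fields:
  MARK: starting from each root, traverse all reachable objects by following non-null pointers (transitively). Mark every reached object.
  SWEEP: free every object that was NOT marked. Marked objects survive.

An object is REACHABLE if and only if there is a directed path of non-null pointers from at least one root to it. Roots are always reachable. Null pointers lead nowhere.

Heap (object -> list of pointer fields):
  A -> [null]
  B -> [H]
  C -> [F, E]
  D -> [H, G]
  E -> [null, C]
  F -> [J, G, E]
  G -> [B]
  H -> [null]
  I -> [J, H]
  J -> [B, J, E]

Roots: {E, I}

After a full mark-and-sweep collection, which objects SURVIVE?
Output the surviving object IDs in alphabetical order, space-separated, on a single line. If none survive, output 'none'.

Answer: B C E F G H I J

Derivation:
Roots: E I
Mark E: refs=null C, marked=E
Mark I: refs=J H, marked=E I
Mark C: refs=F E, marked=C E I
Mark J: refs=B J E, marked=C E I J
Mark H: refs=null, marked=C E H I J
Mark F: refs=J G E, marked=C E F H I J
Mark B: refs=H, marked=B C E F H I J
Mark G: refs=B, marked=B C E F G H I J
Unmarked (collected): A D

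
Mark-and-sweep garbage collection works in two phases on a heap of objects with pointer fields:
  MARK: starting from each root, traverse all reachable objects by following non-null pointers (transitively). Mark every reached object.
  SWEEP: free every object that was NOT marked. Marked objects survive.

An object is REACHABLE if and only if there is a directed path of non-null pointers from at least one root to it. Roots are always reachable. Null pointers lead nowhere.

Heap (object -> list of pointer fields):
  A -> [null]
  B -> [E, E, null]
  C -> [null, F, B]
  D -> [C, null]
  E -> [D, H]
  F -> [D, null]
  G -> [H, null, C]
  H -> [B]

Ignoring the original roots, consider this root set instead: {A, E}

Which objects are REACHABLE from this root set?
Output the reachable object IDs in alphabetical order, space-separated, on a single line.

Answer: A B C D E F H

Derivation:
Roots: A E
Mark A: refs=null, marked=A
Mark E: refs=D H, marked=A E
Mark D: refs=C null, marked=A D E
Mark H: refs=B, marked=A D E H
Mark C: refs=null F B, marked=A C D E H
Mark B: refs=E E null, marked=A B C D E H
Mark F: refs=D null, marked=A B C D E F H
Unmarked (collected): G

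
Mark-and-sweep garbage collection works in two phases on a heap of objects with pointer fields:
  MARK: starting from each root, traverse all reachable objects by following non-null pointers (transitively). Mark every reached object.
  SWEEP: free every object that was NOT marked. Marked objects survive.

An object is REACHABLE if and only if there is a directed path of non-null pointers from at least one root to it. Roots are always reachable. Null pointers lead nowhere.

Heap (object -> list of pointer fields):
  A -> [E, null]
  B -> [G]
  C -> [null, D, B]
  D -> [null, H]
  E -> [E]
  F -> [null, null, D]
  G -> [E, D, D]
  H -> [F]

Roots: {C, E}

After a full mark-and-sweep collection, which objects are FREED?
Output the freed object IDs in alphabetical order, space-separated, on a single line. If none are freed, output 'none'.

Answer: A

Derivation:
Roots: C E
Mark C: refs=null D B, marked=C
Mark E: refs=E, marked=C E
Mark D: refs=null H, marked=C D E
Mark B: refs=G, marked=B C D E
Mark H: refs=F, marked=B C D E H
Mark G: refs=E D D, marked=B C D E G H
Mark F: refs=null null D, marked=B C D E F G H
Unmarked (collected): A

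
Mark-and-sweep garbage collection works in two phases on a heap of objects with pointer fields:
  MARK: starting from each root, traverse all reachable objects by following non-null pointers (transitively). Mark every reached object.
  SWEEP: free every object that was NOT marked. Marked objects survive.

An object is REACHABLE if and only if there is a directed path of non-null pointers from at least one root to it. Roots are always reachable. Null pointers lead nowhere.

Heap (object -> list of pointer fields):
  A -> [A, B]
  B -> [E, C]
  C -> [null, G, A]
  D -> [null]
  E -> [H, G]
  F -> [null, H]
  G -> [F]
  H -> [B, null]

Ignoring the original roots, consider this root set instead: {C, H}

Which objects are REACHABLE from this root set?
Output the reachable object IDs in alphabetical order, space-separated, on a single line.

Roots: C H
Mark C: refs=null G A, marked=C
Mark H: refs=B null, marked=C H
Mark G: refs=F, marked=C G H
Mark A: refs=A B, marked=A C G H
Mark B: refs=E C, marked=A B C G H
Mark F: refs=null H, marked=A B C F G H
Mark E: refs=H G, marked=A B C E F G H
Unmarked (collected): D

Answer: A B C E F G H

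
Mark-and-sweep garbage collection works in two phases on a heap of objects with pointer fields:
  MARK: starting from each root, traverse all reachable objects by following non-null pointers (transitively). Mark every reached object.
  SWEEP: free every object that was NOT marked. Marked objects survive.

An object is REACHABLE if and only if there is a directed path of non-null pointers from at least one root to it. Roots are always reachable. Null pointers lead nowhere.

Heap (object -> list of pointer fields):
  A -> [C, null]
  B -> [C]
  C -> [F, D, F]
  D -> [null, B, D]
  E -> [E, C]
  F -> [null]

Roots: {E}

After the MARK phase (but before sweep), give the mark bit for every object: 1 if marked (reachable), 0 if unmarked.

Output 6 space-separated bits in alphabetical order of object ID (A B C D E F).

Roots: E
Mark E: refs=E C, marked=E
Mark C: refs=F D F, marked=C E
Mark F: refs=null, marked=C E F
Mark D: refs=null B D, marked=C D E F
Mark B: refs=C, marked=B C D E F
Unmarked (collected): A

Answer: 0 1 1 1 1 1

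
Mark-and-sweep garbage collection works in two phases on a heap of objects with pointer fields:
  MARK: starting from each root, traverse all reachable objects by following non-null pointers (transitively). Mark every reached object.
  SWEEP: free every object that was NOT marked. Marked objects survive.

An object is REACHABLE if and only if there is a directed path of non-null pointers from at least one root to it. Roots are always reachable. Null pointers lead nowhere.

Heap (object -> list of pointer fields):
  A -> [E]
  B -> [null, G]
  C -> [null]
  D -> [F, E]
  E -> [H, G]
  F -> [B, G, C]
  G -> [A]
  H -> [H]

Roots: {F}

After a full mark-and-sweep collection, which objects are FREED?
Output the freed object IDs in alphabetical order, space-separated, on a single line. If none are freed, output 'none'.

Roots: F
Mark F: refs=B G C, marked=F
Mark B: refs=null G, marked=B F
Mark G: refs=A, marked=B F G
Mark C: refs=null, marked=B C F G
Mark A: refs=E, marked=A B C F G
Mark E: refs=H G, marked=A B C E F G
Mark H: refs=H, marked=A B C E F G H
Unmarked (collected): D

Answer: D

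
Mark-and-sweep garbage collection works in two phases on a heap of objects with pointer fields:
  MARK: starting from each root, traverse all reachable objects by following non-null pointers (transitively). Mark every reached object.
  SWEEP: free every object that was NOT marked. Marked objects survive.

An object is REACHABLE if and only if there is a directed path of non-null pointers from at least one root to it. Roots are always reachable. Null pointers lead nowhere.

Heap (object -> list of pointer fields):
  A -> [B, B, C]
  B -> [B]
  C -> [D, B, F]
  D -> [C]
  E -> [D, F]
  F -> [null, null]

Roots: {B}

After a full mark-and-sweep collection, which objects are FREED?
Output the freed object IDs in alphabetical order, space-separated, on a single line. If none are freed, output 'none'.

Roots: B
Mark B: refs=B, marked=B
Unmarked (collected): A C D E F

Answer: A C D E F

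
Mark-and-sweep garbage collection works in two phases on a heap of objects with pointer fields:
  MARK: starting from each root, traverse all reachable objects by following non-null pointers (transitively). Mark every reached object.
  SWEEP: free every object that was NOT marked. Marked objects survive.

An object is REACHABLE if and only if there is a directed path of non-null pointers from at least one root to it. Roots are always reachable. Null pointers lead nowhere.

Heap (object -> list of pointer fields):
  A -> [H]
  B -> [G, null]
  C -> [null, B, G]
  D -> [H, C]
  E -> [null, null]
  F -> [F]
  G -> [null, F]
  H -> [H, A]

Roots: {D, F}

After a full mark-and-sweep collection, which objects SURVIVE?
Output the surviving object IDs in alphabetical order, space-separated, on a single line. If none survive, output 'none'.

Answer: A B C D F G H

Derivation:
Roots: D F
Mark D: refs=H C, marked=D
Mark F: refs=F, marked=D F
Mark H: refs=H A, marked=D F H
Mark C: refs=null B G, marked=C D F H
Mark A: refs=H, marked=A C D F H
Mark B: refs=G null, marked=A B C D F H
Mark G: refs=null F, marked=A B C D F G H
Unmarked (collected): E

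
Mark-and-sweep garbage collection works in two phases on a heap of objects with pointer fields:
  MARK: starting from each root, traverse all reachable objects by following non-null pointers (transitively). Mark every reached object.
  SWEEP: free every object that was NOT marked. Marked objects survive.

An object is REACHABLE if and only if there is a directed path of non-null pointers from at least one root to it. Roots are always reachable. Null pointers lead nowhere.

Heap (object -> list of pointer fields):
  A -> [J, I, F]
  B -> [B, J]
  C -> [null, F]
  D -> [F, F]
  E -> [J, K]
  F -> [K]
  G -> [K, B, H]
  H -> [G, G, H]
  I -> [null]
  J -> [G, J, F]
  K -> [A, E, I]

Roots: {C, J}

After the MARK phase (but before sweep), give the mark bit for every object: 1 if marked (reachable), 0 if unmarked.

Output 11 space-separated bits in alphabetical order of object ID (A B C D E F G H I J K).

Roots: C J
Mark C: refs=null F, marked=C
Mark J: refs=G J F, marked=C J
Mark F: refs=K, marked=C F J
Mark G: refs=K B H, marked=C F G J
Mark K: refs=A E I, marked=C F G J K
Mark B: refs=B J, marked=B C F G J K
Mark H: refs=G G H, marked=B C F G H J K
Mark A: refs=J I F, marked=A B C F G H J K
Mark E: refs=J K, marked=A B C E F G H J K
Mark I: refs=null, marked=A B C E F G H I J K
Unmarked (collected): D

Answer: 1 1 1 0 1 1 1 1 1 1 1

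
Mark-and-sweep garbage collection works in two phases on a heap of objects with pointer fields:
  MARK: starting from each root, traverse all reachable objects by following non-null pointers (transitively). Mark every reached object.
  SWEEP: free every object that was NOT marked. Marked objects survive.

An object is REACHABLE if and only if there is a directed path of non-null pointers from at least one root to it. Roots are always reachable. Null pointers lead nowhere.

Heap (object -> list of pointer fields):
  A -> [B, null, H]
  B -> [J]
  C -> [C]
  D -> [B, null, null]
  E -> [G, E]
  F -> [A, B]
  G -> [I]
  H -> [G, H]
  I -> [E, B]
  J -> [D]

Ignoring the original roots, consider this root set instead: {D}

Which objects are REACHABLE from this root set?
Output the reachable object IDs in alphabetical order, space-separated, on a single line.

Answer: B D J

Derivation:
Roots: D
Mark D: refs=B null null, marked=D
Mark B: refs=J, marked=B D
Mark J: refs=D, marked=B D J
Unmarked (collected): A C E F G H I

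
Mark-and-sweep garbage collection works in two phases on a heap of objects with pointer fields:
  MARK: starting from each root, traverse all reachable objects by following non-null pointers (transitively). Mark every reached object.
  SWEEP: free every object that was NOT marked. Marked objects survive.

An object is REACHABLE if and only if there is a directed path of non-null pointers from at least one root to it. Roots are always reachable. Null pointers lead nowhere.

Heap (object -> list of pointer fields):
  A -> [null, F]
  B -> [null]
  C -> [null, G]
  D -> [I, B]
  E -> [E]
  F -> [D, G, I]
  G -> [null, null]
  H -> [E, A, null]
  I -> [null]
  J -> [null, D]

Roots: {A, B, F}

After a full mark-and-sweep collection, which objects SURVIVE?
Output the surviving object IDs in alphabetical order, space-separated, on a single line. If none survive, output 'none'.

Answer: A B D F G I

Derivation:
Roots: A B F
Mark A: refs=null F, marked=A
Mark B: refs=null, marked=A B
Mark F: refs=D G I, marked=A B F
Mark D: refs=I B, marked=A B D F
Mark G: refs=null null, marked=A B D F G
Mark I: refs=null, marked=A B D F G I
Unmarked (collected): C E H J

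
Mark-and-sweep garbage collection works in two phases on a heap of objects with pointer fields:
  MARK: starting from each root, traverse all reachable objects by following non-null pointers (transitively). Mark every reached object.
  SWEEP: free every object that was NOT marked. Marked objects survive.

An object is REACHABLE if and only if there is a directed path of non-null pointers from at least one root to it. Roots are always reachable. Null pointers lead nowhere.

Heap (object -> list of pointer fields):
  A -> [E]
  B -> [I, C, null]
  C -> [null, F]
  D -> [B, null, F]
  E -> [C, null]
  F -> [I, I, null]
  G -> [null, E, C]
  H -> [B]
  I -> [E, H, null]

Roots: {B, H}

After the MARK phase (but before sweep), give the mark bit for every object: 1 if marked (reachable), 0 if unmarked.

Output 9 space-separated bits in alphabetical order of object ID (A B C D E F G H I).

Roots: B H
Mark B: refs=I C null, marked=B
Mark H: refs=B, marked=B H
Mark I: refs=E H null, marked=B H I
Mark C: refs=null F, marked=B C H I
Mark E: refs=C null, marked=B C E H I
Mark F: refs=I I null, marked=B C E F H I
Unmarked (collected): A D G

Answer: 0 1 1 0 1 1 0 1 1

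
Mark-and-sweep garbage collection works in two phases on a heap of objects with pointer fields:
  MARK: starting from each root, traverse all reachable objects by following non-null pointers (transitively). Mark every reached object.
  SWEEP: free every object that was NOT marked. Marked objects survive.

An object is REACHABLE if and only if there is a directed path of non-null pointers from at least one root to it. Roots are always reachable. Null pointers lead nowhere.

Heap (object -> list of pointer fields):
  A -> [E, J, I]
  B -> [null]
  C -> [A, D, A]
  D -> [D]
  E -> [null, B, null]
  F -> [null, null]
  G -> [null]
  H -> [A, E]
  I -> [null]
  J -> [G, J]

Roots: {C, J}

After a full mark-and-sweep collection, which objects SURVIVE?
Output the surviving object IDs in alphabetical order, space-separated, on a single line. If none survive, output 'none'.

Roots: C J
Mark C: refs=A D A, marked=C
Mark J: refs=G J, marked=C J
Mark A: refs=E J I, marked=A C J
Mark D: refs=D, marked=A C D J
Mark G: refs=null, marked=A C D G J
Mark E: refs=null B null, marked=A C D E G J
Mark I: refs=null, marked=A C D E G I J
Mark B: refs=null, marked=A B C D E G I J
Unmarked (collected): F H

Answer: A B C D E G I J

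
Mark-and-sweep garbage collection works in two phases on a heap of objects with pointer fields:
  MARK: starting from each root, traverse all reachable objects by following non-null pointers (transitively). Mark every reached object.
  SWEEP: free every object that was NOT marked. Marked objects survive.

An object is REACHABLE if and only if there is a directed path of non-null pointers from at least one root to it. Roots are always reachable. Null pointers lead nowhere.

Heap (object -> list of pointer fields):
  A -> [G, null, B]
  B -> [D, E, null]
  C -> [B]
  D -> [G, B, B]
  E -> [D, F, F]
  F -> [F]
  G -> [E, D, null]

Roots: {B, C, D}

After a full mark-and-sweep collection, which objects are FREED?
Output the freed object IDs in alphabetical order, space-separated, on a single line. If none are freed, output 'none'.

Answer: A

Derivation:
Roots: B C D
Mark B: refs=D E null, marked=B
Mark C: refs=B, marked=B C
Mark D: refs=G B B, marked=B C D
Mark E: refs=D F F, marked=B C D E
Mark G: refs=E D null, marked=B C D E G
Mark F: refs=F, marked=B C D E F G
Unmarked (collected): A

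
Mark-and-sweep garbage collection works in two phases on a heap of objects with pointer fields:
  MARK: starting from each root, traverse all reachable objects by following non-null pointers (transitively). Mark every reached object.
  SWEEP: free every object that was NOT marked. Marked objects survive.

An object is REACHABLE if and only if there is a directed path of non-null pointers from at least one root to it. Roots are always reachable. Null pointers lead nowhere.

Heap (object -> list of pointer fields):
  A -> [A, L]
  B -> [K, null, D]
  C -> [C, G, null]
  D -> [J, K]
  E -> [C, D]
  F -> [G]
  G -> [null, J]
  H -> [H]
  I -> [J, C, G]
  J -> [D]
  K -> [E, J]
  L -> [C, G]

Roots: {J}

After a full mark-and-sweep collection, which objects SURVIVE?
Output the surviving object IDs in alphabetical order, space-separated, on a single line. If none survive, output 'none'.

Answer: C D E G J K

Derivation:
Roots: J
Mark J: refs=D, marked=J
Mark D: refs=J K, marked=D J
Mark K: refs=E J, marked=D J K
Mark E: refs=C D, marked=D E J K
Mark C: refs=C G null, marked=C D E J K
Mark G: refs=null J, marked=C D E G J K
Unmarked (collected): A B F H I L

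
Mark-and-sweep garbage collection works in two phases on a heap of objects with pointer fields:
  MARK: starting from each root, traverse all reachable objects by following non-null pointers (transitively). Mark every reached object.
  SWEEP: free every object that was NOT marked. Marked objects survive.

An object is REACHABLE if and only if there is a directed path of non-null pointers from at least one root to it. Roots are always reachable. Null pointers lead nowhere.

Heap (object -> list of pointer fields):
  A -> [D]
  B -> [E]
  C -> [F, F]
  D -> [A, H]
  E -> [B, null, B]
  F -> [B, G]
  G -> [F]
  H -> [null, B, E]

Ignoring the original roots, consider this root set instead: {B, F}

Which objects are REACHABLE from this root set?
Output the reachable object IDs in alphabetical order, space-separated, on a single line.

Roots: B F
Mark B: refs=E, marked=B
Mark F: refs=B G, marked=B F
Mark E: refs=B null B, marked=B E F
Mark G: refs=F, marked=B E F G
Unmarked (collected): A C D H

Answer: B E F G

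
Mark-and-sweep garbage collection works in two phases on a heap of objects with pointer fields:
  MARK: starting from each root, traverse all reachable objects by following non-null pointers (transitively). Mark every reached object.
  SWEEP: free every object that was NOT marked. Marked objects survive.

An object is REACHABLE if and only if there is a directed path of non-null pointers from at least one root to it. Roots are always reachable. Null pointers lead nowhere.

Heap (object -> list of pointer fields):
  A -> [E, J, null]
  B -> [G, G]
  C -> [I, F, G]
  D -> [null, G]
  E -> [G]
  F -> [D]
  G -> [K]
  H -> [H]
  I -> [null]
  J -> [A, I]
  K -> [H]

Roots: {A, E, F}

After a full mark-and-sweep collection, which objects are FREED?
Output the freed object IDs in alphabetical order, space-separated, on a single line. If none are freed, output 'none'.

Answer: B C

Derivation:
Roots: A E F
Mark A: refs=E J null, marked=A
Mark E: refs=G, marked=A E
Mark F: refs=D, marked=A E F
Mark J: refs=A I, marked=A E F J
Mark G: refs=K, marked=A E F G J
Mark D: refs=null G, marked=A D E F G J
Mark I: refs=null, marked=A D E F G I J
Mark K: refs=H, marked=A D E F G I J K
Mark H: refs=H, marked=A D E F G H I J K
Unmarked (collected): B C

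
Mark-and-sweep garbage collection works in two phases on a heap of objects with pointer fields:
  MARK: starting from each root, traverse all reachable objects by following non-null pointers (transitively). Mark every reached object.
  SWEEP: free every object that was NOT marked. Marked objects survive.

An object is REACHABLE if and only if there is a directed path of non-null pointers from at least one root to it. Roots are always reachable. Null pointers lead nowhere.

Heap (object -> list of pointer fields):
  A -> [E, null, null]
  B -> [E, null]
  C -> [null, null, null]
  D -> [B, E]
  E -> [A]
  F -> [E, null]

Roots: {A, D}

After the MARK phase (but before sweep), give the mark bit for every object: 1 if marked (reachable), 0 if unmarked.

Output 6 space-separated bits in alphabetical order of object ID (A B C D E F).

Answer: 1 1 0 1 1 0

Derivation:
Roots: A D
Mark A: refs=E null null, marked=A
Mark D: refs=B E, marked=A D
Mark E: refs=A, marked=A D E
Mark B: refs=E null, marked=A B D E
Unmarked (collected): C F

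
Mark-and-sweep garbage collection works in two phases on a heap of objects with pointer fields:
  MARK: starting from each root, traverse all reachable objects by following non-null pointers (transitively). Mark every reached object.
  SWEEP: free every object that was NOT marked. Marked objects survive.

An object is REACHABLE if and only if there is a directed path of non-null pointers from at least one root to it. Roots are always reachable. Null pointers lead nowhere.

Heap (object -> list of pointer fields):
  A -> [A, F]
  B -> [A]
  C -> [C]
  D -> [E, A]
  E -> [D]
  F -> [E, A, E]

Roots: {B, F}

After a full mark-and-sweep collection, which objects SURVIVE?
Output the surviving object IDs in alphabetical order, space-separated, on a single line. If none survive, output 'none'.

Roots: B F
Mark B: refs=A, marked=B
Mark F: refs=E A E, marked=B F
Mark A: refs=A F, marked=A B F
Mark E: refs=D, marked=A B E F
Mark D: refs=E A, marked=A B D E F
Unmarked (collected): C

Answer: A B D E F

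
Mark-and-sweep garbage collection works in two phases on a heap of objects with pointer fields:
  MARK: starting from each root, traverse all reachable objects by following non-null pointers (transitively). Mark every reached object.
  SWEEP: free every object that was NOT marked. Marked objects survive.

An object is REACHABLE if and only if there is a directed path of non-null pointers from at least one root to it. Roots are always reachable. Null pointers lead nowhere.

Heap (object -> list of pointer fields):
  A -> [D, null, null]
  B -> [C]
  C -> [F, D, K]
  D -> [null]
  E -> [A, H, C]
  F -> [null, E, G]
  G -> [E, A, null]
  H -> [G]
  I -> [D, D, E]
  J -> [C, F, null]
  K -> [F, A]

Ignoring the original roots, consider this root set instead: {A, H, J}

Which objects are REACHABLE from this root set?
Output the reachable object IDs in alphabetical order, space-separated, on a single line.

Answer: A C D E F G H J K

Derivation:
Roots: A H J
Mark A: refs=D null null, marked=A
Mark H: refs=G, marked=A H
Mark J: refs=C F null, marked=A H J
Mark D: refs=null, marked=A D H J
Mark G: refs=E A null, marked=A D G H J
Mark C: refs=F D K, marked=A C D G H J
Mark F: refs=null E G, marked=A C D F G H J
Mark E: refs=A H C, marked=A C D E F G H J
Mark K: refs=F A, marked=A C D E F G H J K
Unmarked (collected): B I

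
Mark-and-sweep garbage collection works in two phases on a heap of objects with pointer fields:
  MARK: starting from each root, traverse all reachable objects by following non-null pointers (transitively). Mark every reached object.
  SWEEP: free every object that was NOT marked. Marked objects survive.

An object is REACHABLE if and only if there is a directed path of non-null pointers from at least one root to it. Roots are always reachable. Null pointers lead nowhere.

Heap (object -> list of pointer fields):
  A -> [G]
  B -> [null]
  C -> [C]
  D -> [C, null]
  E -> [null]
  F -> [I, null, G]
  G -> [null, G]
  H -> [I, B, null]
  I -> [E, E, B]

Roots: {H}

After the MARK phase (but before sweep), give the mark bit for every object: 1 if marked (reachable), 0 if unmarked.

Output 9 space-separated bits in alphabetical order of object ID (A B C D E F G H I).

Answer: 0 1 0 0 1 0 0 1 1

Derivation:
Roots: H
Mark H: refs=I B null, marked=H
Mark I: refs=E E B, marked=H I
Mark B: refs=null, marked=B H I
Mark E: refs=null, marked=B E H I
Unmarked (collected): A C D F G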